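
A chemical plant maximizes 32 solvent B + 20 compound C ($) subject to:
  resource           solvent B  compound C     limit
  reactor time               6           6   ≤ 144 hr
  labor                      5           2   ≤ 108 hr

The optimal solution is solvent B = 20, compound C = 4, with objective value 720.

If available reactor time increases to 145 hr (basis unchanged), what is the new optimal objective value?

At the optimum: reactor time uses 144 of 144 (binding); labor uses 108 of 108 (binding).
Dual feasibility on the basic columns requires 6·y_reactor time + 5·y_labor = 32, 6·y_reactor time + 2·y_labor = 20.
Solving: y_reactor time = 2, y_labor = 4.
Δz = y_reactor time·Δb = 2 × (1) = 2, so new z* = 720 + 2 = 722.

722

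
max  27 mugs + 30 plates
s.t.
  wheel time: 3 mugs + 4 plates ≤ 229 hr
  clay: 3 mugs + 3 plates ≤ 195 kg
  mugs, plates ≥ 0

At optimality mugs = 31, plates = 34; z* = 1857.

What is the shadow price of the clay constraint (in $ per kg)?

At the optimum: wheel time uses 229 of 229 (binding); clay uses 195 of 195 (binding).
Dual feasibility on the basic columns requires 3·y_wheel time + 3·y_clay = 27, 4·y_wheel time + 3·y_clay = 30.
Solving: y_wheel time = 3, y_clay = 6.
Shadow price of clay = 6.

6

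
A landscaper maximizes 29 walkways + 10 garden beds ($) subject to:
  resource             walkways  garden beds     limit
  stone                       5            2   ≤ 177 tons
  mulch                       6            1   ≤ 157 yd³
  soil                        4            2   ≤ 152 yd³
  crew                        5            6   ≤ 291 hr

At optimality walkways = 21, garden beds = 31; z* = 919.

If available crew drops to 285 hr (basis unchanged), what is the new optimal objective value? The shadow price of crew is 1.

913

Δb = -6, so new z* = 919 + (1)·(-6) = 919 − 6 = 913.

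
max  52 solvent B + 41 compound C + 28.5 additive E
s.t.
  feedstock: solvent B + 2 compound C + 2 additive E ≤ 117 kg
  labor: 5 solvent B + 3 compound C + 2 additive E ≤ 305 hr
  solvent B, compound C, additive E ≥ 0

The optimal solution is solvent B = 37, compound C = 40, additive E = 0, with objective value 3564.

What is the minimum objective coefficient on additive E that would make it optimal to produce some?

32

Both feedstock and labor are binding at x*.
From A_Bᵀ y = c: 1·y_feedstock + 5·y_labor = 52; 2·y_feedstock + 3·y_labor = 41.
→ y_feedstock = 7 and y_labor = 9.
additive E enters the basis when its profit ≥ yᵀa₃ = 7·2 + 9·2 = 32.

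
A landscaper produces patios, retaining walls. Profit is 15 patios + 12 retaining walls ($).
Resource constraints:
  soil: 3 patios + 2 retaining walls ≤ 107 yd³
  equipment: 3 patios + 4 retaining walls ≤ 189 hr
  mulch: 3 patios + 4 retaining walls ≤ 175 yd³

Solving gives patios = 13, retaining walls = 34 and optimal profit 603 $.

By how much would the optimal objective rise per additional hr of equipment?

Binding: soil and mulch. Non-binding: equipment (14 unused).
By complementary slackness, y = 0 for the non-binding constraint.
The binding rows give the dual system: 3·y_soil + 3·y_mulch = 15 and 2·y_soil + 4·y_mulch = 12.
This yields shadow prices y_soil = 4, y_mulch = 1.
Shadow price of equipment = 0.

0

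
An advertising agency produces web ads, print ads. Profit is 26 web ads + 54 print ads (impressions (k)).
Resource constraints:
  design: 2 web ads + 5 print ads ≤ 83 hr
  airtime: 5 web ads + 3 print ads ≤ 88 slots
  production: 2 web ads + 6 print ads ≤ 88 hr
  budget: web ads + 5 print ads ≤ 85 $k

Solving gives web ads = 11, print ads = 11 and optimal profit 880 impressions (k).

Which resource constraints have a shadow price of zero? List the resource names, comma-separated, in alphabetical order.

design: 77/83 (slack 6)
airtime: 88/88 (binding)
production: 88/88 (binding)
budget: 66/85 (slack 19)
By complementary slackness, a constraint with positive slack has shadow price 0 → budget, design.

budget, design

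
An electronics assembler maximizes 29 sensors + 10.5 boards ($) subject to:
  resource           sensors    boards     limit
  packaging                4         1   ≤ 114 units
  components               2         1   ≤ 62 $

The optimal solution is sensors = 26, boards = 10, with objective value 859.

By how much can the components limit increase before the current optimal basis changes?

52

Binding constraints: packaging, components. The basis is B = [[4,1],[2,1]] with det 2.
Per unit increase in components, x* moves by d = (-0.5, 2).
The basis stays optimal until sensors reaches 0; allowable increase = 52 $.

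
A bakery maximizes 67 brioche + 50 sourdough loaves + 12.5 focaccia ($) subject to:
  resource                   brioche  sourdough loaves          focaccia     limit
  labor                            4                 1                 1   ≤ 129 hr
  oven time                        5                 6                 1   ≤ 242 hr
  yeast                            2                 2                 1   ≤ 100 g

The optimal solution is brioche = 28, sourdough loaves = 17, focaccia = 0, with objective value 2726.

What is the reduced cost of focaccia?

Binding: labor and oven time. Non-binding: yeast (10 unused).
Slack constraints have shadow price 0 (complementary slackness).
The binding rows give the dual system: 4·y_labor + 5·y_oven time = 67 and 1·y_labor + 6·y_oven time = 50.
This yields shadow prices y_labor = 8, y_oven time = 7.
Reduced cost of focaccia: c₃ − yᵀa₃ = 12.5 − (8·1 + 7·1) = 12.5 − 15 = -2.5.

-2.5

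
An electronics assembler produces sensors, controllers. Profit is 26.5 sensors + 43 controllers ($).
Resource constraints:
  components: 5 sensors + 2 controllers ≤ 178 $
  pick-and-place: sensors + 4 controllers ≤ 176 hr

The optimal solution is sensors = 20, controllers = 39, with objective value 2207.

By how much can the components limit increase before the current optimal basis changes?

702

Binding constraints: components, pick-and-place. The basis is B = [[5,2],[1,4]] with det 18.
Per unit increase in components, x* moves by d = (0.2222, -0.0556).
The basis stays optimal until controllers reaches 0; allowable increase = 702 $.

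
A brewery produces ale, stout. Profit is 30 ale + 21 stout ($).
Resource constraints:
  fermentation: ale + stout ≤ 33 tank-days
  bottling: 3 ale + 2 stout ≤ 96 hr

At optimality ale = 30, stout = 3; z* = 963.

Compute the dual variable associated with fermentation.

At the optimum: fermentation uses 33 of 33 (binding); bottling uses 96 of 96 (binding).
The binding rows give the dual system: 1·y_fermentation + 3·y_bottling = 30 and 1·y_fermentation + 2·y_bottling = 21.
Solving: y_fermentation = 3, y_bottling = 9.
Shadow price of fermentation = 3.

3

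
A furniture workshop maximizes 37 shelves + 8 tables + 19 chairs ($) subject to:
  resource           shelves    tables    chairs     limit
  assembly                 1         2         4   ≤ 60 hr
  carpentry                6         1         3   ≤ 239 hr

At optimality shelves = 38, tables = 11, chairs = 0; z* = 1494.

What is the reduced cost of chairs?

-3

At the optimum: assembly uses 60 of 60 (binding); carpentry uses 239 of 239 (binding).
The binding rows give the dual system: 1·y_assembly + 6·y_carpentry = 37 and 2·y_assembly + 1·y_carpentry = 8.
Solving: y_assembly = 1, y_carpentry = 6.
Reduced cost of chairs: c₃ − yᵀa₃ = 19 − (1·4 + 6·3) = 19 − 22 = -3.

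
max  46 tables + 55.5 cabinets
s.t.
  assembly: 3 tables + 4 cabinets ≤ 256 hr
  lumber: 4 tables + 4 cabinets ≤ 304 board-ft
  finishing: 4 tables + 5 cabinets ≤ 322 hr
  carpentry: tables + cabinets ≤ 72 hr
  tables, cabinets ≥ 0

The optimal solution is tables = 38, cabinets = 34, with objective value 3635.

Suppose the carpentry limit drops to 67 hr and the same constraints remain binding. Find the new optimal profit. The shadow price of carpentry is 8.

3595

Δb = -5, so new z* = 3635 + (8)·(-5) = 3635 − 40 = 3595.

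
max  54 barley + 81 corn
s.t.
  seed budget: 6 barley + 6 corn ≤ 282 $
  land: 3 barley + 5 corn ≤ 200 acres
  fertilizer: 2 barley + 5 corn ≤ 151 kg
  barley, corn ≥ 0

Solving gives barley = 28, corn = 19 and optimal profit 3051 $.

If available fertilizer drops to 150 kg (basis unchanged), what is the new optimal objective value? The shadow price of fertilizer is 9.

Δb = -1, so new z* = 3051 + (9)·(-1) = 3051 − 9 = 3042.

3042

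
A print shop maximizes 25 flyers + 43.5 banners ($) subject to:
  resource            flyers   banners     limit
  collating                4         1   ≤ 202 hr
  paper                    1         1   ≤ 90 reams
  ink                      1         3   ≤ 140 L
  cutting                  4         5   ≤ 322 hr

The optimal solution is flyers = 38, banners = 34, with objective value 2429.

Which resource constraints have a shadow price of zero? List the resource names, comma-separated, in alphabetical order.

collating, paper

collating: 186/202 (slack 16)
paper: 72/90 (slack 18)
ink: 140/140 (binding)
cutting: 322/322 (binding)
By complementary slackness, a constraint with positive slack has shadow price 0 → collating, paper.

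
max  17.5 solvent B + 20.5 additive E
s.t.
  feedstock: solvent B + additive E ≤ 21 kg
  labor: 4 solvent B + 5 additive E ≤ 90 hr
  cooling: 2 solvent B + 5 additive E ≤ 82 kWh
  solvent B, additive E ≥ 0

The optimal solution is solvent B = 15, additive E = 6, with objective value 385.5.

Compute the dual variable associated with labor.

At the optimum: feedstock uses 21 of 21 (binding); labor uses 90 of 90 (binding); cooling uses 60 of 82 (slack = 22).
Since cooling is not tight, its dual is 0.
Dual feasibility on the basic columns requires 1·y_feedstock + 4·y_labor = 17.5, 1·y_feedstock + 5·y_labor = 20.5.
Solving: y_feedstock = 5.5, y_labor = 3.
Shadow price of labor = 3.

3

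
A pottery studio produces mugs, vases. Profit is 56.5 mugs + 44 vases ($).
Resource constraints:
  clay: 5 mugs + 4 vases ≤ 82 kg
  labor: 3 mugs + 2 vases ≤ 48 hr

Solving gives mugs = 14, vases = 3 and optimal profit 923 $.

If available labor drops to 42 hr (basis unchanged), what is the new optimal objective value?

Check each constraint at x*: clay 82/82 (tight); labor 48/48 (tight).
From A_Bᵀ y = c: 5·y_clay + 3·y_labor = 56.5; 4·y_clay + 2·y_labor = 44.
Solving: y_clay = 9.5, y_labor = 3.
Δz = y_labor·Δb = 3 × (-6) = -18, so new z* = 923 − 18 = 905.

905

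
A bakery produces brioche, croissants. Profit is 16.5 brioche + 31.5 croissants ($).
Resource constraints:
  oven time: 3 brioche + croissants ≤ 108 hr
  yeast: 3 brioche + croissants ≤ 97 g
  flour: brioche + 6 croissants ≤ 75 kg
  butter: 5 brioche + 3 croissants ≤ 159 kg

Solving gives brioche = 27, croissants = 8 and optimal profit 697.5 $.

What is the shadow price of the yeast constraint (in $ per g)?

0

At the optimum: oven time uses 89 of 108 (slack = 19); yeast uses 89 of 97 (slack = 8); flour uses 75 of 75 (binding); butter uses 159 of 159 (binding).
Since oven time, yeast are not tight, their duals are 0.
The binding rows give the dual system: 1·y_flour + 5·y_butter = 16.5 and 6·y_flour + 3·y_butter = 31.5.
Solving: y_flour = 4, y_butter = 2.5.
Shadow price of yeast = 0.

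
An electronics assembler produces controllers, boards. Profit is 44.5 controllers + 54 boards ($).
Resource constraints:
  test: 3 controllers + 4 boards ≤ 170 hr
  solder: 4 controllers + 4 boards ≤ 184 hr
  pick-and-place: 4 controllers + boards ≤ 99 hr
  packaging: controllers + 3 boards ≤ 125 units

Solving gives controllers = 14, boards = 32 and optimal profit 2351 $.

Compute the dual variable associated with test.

Check each constraint at x*: test 170/170 (tight); solder 184/184 (tight); pick-and-place 88/99 (slack 11); packaging 110/125 (slack 15).
Since pick-and-place, packaging are not tight, their duals are 0.
From A_Bᵀ y = c: 3·y_test + 4·y_solder = 44.5; 4·y_test + 4·y_solder = 54.
This yields shadow prices y_test = 9.5, y_solder = 4.
Shadow price of test = 9.5.

9.5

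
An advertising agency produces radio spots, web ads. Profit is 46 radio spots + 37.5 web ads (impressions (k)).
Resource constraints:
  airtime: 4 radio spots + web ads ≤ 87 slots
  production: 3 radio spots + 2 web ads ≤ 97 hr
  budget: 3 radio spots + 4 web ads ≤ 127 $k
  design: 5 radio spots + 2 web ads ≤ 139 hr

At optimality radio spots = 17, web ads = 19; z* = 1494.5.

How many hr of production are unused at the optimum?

production used = 3·17 + 2·19 = 89; slack = 97 − 89 = 8.

8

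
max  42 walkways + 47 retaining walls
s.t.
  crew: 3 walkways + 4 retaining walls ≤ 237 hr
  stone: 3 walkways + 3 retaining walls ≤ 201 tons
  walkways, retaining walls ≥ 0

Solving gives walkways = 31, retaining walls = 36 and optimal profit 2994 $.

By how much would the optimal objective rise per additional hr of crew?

5

Both crew and stone are binding at x*.
From A_Bᵀ y = c: 3·y_crew + 3·y_stone = 42; 4·y_crew + 3·y_stone = 47.
→ y_crew = 5 and y_stone = 9.
Shadow price of crew = 5.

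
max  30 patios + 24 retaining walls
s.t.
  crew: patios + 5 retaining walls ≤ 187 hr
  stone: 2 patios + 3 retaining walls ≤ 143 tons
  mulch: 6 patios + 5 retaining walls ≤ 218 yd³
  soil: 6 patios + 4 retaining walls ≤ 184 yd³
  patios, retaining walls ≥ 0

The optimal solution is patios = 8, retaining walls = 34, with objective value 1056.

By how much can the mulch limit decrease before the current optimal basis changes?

Binding constraints: mulch, soil. The basis is B = [[6,5],[6,4]] with det -6.
Per unit decrease in mulch, x* moves by d = (0.6667, -1).
The basis stays optimal until retaining walls reaches 0; allowable decrease = 34 yd³.

34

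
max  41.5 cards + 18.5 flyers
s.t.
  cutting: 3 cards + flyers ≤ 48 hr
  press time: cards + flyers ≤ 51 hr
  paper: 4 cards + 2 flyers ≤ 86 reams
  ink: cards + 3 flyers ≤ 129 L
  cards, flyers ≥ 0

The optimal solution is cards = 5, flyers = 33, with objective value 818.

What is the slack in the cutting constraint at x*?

0

cutting used = 3·5 + 1·33 = 48; slack = 48 − 48 = 0.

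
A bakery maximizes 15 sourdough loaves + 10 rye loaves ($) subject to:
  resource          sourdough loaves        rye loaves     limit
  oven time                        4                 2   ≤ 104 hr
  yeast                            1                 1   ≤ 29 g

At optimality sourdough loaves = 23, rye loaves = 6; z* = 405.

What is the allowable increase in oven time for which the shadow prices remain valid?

Binding constraints: oven time, yeast. The basis is B = [[4,2],[1,1]] with det 2.
Per unit increase in oven time, x* moves by d = (0.5, -0.5).
The basis stays optimal until rye loaves reaches 0; allowable increase = 12 hr.

12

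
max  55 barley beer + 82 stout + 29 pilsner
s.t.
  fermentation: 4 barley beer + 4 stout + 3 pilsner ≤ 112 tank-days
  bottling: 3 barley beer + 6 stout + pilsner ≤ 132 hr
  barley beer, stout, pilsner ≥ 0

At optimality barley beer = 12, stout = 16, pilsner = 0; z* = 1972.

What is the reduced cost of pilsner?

Check each constraint at x*: fermentation 112/112 (tight); bottling 132/132 (tight).
Dual feasibility on the basic columns requires 4·y_fermentation + 3·y_bottling = 55, 4·y_fermentation + 6·y_bottling = 82.
Solving: y_fermentation = 7, y_bottling = 9.
Reduced cost of pilsner: c₃ − yᵀa₃ = 29 − (7·3 + 9·1) = 29 − 30 = -1.

-1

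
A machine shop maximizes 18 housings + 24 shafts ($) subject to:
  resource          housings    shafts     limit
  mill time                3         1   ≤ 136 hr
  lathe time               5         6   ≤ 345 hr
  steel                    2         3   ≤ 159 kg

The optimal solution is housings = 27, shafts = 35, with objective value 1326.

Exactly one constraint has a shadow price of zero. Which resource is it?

mill time

mill time: 116/136 (slack 20)
lathe time: 345/345 (binding)
steel: 159/159 (binding)
By complementary slackness, a constraint with positive slack has shadow price 0 → mill time.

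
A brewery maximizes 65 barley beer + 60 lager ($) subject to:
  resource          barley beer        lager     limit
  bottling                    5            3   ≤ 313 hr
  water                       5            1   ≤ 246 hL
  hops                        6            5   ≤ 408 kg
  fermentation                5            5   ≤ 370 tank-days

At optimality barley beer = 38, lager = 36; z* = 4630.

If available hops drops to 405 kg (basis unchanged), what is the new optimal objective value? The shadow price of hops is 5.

Δb = -3, so new z* = 4630 + (5)·(-3) = 4630 − 15 = 4615.

4615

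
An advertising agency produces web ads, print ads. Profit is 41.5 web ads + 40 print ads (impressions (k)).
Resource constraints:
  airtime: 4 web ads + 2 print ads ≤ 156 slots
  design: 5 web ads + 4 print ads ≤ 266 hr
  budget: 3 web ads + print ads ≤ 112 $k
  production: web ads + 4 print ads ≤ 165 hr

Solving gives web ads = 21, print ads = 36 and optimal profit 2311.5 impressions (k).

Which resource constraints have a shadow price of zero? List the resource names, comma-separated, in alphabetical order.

budget, design

airtime: 156/156 (binding)
design: 249/266 (slack 17)
budget: 99/112 (slack 13)
production: 165/165 (binding)
By complementary slackness, a constraint with positive slack has shadow price 0 → budget, design.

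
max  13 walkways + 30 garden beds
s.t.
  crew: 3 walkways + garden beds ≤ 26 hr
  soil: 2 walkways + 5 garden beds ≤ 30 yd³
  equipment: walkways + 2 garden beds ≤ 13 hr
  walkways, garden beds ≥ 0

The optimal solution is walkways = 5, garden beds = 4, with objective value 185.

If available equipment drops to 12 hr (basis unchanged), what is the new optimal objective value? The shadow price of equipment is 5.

180

Δb = -1, so new z* = 185 + (5)·(-1) = 185 − 5 = 180.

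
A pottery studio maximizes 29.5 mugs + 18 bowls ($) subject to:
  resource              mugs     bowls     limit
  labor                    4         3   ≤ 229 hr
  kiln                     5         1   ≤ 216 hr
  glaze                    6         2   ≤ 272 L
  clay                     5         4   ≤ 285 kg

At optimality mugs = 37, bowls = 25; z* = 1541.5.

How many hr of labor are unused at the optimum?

6

labor used = 4·37 + 3·25 = 223; slack = 229 − 223 = 6.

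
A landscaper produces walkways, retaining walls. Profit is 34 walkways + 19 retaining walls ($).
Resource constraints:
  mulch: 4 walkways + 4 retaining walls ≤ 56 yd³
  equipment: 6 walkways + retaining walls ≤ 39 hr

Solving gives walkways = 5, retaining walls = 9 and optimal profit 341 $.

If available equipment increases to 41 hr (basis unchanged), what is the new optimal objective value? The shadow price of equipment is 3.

347

Δb = 2, so new z* = 341 + (3)·(2) = 341 + 6 = 347.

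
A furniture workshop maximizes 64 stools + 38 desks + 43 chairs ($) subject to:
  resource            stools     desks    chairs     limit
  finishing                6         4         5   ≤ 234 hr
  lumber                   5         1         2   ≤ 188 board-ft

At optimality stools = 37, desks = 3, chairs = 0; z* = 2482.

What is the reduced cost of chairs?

Both finishing and lumber are binding at x*.
From A_Bᵀ y = c: 6·y_finishing + 5·y_lumber = 64; 4·y_finishing + 1·y_lumber = 38.
This yields shadow prices y_finishing = 9, y_lumber = 2.
Reduced cost of chairs: c₃ − yᵀa₃ = 43 − (9·5 + 2·2) = 43 − 49 = -6.

-6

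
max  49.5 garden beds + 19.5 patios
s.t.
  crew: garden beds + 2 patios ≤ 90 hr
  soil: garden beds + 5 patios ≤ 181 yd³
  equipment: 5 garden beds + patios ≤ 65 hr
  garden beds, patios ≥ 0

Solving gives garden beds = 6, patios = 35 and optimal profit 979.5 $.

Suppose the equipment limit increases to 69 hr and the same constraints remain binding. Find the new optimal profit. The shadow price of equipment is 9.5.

Δb = 4, so new z* = 979.5 + (9.5)·(4) = 979.5 + 38 = 1017.5.

1017.5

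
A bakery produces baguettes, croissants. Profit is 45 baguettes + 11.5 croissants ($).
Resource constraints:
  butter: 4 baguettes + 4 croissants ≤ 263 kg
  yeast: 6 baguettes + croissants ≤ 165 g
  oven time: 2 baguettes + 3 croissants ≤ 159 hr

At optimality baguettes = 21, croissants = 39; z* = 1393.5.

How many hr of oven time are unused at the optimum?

0

oven time used = 2·21 + 3·39 = 159; slack = 159 − 159 = 0.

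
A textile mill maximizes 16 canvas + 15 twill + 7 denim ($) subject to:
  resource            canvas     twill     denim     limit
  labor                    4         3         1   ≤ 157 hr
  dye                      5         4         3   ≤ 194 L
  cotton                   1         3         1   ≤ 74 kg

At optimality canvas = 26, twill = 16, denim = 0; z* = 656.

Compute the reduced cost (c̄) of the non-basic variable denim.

-3

At the optimum: labor uses 152 of 157 (slack = 5); dye uses 194 of 194 (binding); cotton uses 74 of 74 (binding).
By complementary slackness, y = 0 for the non-binding constraint.
The binding rows give the dual system: 5·y_dye + 1·y_cotton = 16 and 4·y_dye + 3·y_cotton = 15.
Solving: y_dye = 3, y_cotton = 1.
Reduced cost of denim: c₃ − yᵀa₃ = 7 − (3·3 + 1·1) = 7 − 10 = -3.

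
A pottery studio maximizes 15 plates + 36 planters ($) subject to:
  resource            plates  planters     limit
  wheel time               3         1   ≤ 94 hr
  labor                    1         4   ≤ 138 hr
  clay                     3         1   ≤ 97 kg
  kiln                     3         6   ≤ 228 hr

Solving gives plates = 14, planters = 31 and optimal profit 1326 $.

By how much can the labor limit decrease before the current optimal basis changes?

8.4

Binding constraints: labor, kiln. The basis is B = [[1,4],[3,6]] with det -6.
Per unit decrease in labor, x* moves by d = (1, -0.5).
The basis stays optimal until wheel time becomes binding; allowable decrease = 8.4 hr.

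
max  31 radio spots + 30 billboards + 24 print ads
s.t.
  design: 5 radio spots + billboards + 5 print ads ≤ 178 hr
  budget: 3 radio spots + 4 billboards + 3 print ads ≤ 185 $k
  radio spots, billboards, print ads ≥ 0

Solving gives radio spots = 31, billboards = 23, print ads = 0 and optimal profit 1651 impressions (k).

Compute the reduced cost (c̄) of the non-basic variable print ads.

At the optimum: design uses 178 of 178 (binding); budget uses 185 of 185 (binding).
Dual feasibility on the basic columns requires 5·y_design + 3·y_budget = 31, 1·y_design + 4·y_budget = 30.
→ y_design = 2 and y_budget = 7.
Reduced cost of print ads: c₃ − yᵀa₃ = 24 − (2·5 + 7·3) = 24 − 31 = -7.

-7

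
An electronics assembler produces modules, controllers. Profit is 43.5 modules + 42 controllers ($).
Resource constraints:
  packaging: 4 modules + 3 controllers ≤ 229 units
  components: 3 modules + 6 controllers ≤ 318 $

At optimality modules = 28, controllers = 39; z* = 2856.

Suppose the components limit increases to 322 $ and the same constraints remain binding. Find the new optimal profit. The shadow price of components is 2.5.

Δb = 4, so new z* = 2856 + (2.5)·(4) = 2856 + 10 = 2866.

2866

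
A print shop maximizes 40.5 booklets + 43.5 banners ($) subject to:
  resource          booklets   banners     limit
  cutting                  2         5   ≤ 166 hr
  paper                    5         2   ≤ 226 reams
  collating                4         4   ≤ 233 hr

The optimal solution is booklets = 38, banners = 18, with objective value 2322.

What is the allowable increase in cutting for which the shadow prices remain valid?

15.75

Binding constraints: cutting, paper. The basis is B = [[2,5],[5,2]] with det -21.
Per unit increase in cutting, x* moves by d = (-0.0952, 0.2381).
The basis stays optimal until collating becomes binding; allowable increase = 15.75 hr.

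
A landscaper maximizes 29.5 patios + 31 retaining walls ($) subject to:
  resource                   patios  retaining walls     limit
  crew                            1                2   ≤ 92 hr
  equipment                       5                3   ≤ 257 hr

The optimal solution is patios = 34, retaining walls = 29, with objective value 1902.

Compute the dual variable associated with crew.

9.5

Check each constraint at x*: crew 92/92 (tight); equipment 257/257 (tight).
From A_Bᵀ y = c: 1·y_crew + 5·y_equipment = 29.5; 2·y_crew + 3·y_equipment = 31.
→ y_crew = 9.5 and y_equipment = 4.
Shadow price of crew = 9.5.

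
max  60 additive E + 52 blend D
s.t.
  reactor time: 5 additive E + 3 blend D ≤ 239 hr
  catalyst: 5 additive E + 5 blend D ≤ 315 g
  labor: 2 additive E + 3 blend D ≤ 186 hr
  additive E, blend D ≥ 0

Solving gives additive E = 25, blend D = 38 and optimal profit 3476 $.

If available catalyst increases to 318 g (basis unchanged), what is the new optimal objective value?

3500

Binding: reactor time and catalyst. Non-binding: labor (22 unused).
Slack constraints have shadow price 0 (complementary slackness).
From A_Bᵀ y = c: 5·y_reactor time + 5·y_catalyst = 60; 3·y_reactor time + 5·y_catalyst = 52.
This yields shadow prices y_reactor time = 4, y_catalyst = 8.
Δz = y_catalyst·Δb = 8 × (3) = 24, so new z* = 3476 + 24 = 3500.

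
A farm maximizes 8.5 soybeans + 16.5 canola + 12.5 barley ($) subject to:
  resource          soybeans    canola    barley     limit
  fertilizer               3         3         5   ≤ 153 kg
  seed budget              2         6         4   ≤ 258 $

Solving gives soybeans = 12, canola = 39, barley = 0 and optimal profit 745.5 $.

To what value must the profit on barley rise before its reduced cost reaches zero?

15.5

Check each constraint at x*: fertilizer 153/153 (tight); seed budget 258/258 (tight).
From A_Bᵀ y = c: 3·y_fertilizer + 2·y_seed budget = 8.5; 3·y_fertilizer + 6·y_seed budget = 16.5.
This yields shadow prices y_fertilizer = 1.5, y_seed budget = 2.
barley enters the basis when its profit ≥ yᵀa₃ = 1.5·5 + 2·4 = 15.5.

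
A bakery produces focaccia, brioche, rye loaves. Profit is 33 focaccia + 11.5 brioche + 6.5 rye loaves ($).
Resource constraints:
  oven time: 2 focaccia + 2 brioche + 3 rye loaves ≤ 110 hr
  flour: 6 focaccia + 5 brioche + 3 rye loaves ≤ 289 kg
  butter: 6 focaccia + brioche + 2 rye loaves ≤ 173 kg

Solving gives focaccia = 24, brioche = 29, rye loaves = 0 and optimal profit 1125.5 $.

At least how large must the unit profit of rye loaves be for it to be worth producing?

Binding: flour and butter. Non-binding: oven time (4 unused).
By complementary slackness, y = 0 for the non-binding constraint.
Dual feasibility on the basic columns requires 6·y_flour + 6·y_butter = 33, 5·y_flour + 1·y_butter = 11.5.
→ y_flour = 1.5 and y_butter = 4.
rye loaves enters the basis when its profit ≥ yᵀa₃ = 1.5·3 + 4·2 = 12.5.

12.5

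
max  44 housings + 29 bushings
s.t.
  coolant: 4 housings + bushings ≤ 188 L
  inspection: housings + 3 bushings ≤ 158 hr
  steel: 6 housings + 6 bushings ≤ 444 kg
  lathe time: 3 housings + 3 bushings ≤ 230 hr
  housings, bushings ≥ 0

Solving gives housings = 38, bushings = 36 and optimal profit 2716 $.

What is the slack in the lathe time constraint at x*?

8

lathe time used = 3·38 + 3·36 = 222; slack = 230 − 222 = 8.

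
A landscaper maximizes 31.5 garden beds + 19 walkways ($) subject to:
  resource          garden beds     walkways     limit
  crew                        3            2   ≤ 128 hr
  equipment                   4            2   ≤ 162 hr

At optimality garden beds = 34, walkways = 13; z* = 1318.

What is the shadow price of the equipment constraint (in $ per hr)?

3

Both crew and equipment are binding at x*.
Dual feasibility on the basic columns requires 3·y_crew + 4·y_equipment = 31.5, 2·y_crew + 2·y_equipment = 19.
This yields shadow prices y_crew = 6.5, y_equipment = 3.
Shadow price of equipment = 3.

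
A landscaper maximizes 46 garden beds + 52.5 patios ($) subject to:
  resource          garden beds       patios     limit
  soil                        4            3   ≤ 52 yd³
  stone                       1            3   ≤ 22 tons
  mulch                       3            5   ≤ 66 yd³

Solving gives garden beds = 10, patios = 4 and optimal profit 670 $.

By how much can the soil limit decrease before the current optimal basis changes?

Binding constraints: soil, stone. The basis is B = [[4,3],[1,3]] with det 9.
Per unit decrease in soil, x* moves by d = (-0.3333, 0.1111).
The basis stays optimal until garden beds reaches 0; allowable decrease = 30 yd³.

30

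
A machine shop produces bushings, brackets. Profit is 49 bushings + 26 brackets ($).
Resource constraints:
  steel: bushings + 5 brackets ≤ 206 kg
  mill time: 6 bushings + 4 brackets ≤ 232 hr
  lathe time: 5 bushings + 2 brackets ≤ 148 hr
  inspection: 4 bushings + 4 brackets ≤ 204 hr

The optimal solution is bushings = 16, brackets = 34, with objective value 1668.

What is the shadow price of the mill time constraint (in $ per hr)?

Binding: mill time and lathe time. Non-binding: steel (20 unused), inspection (4 unused).
By complementary slackness, y = 0 for the non-binding constraints.
Dual feasibility on the basic columns requires 6·y_mill time + 5·y_lathe time = 49, 4·y_mill time + 2·y_lathe time = 26.
Solving: y_mill time = 4, y_lathe time = 5.
Shadow price of mill time = 4.

4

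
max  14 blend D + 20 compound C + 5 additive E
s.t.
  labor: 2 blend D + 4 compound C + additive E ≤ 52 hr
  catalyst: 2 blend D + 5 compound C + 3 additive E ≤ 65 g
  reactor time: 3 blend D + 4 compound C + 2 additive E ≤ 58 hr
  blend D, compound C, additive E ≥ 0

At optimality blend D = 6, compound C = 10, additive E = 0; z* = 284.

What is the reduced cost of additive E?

-4

Binding: labor and reactor time. Non-binding: catalyst (3 unused).
Slack constraints have shadow price 0 (complementary slackness).
The binding rows give the dual system: 2·y_labor + 3·y_reactor time = 14 and 4·y_labor + 4·y_reactor time = 20.
→ y_labor = 1 and y_reactor time = 4.
Reduced cost of additive E: c₃ − yᵀa₃ = 5 − (1·1 + 4·2) = 5 − 9 = -4.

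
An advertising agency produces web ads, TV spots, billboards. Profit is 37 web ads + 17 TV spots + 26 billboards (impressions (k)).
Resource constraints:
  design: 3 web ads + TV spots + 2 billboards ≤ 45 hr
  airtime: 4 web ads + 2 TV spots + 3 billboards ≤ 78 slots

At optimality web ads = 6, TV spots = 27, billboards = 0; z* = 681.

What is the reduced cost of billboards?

-1

At the optimum: design uses 45 of 45 (binding); airtime uses 78 of 78 (binding).
Dual feasibility on the basic columns requires 3·y_design + 4·y_airtime = 37, 1·y_design + 2·y_airtime = 17.
Solving: y_design = 3, y_airtime = 7.
Reduced cost of billboards: c₃ − yᵀa₃ = 26 − (3·2 + 7·3) = 26 − 27 = -1.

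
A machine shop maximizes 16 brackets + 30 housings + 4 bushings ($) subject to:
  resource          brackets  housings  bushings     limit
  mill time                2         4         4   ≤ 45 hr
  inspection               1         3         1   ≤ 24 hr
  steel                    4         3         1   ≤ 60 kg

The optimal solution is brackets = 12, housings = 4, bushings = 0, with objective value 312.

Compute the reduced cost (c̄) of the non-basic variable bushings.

At the optimum: mill time uses 40 of 45 (slack = 5); inspection uses 24 of 24 (binding); steel uses 60 of 60 (binding).
By complementary slackness, y = 0 for the non-binding constraint.
The binding rows give the dual system: 1·y_inspection + 4·y_steel = 16 and 3·y_inspection + 3·y_steel = 30.
→ y_inspection = 8 and y_steel = 2.
Reduced cost of bushings: c₃ − yᵀa₃ = 4 − (8·1 + 2·1) = 4 − 10 = -6.

-6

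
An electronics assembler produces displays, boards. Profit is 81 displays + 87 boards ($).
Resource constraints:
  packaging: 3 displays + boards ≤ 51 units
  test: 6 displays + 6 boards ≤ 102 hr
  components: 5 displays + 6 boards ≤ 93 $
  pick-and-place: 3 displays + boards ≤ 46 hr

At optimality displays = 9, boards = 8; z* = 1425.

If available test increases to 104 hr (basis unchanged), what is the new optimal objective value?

At the optimum: packaging uses 35 of 51 (slack = 16); test uses 102 of 102 (binding); components uses 93 of 93 (binding); pick-and-place uses 35 of 46 (slack = 11).
By complementary slackness, y = 0 for the non-binding constraints.
From A_Bᵀ y = c: 6·y_test + 5·y_components = 81; 6·y_test + 6·y_components = 87.
→ y_test = 8.5 and y_components = 6.
Δz = y_test·Δb = 8.5 × (2) = 17, so new z* = 1425 + 17 = 1442.

1442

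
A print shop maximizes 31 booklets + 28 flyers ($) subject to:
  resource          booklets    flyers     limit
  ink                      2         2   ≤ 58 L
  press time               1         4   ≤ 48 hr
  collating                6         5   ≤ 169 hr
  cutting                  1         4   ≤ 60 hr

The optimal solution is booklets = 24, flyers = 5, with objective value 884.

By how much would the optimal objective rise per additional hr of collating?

3

At the optimum: ink uses 58 of 58 (binding); press time uses 44 of 48 (slack = 4); collating uses 169 of 169 (binding); cutting uses 44 of 60 (slack = 16).
By complementary slackness, y = 0 for the non-binding constraints.
Dual feasibility on the basic columns requires 2·y_ink + 6·y_collating = 31, 2·y_ink + 5·y_collating = 28.
This yields shadow prices y_ink = 6.5, y_collating = 3.
Shadow price of collating = 3.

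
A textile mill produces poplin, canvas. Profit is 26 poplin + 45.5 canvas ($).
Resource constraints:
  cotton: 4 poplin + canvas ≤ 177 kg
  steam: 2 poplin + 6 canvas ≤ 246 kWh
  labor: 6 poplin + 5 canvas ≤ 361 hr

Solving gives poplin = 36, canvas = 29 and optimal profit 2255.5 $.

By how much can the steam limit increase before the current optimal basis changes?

187.2

Binding constraints: steam, labor. The basis is B = [[2,6],[6,5]] with det -26.
Per unit increase in steam, x* moves by d = (-0.1923, 0.2308).
The basis stays optimal until poplin reaches 0; allowable increase = 187.2 kWh.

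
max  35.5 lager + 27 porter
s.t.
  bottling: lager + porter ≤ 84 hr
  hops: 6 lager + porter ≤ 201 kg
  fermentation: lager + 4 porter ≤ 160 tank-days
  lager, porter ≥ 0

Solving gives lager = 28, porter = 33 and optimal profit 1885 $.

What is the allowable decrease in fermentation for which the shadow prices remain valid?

126.5

Binding constraints: hops, fermentation. The basis is B = [[6,1],[1,4]] with det 23.
Per unit decrease in fermentation, x* moves by d = (0.0435, -0.2609).
The basis stays optimal until porter reaches 0; allowable decrease = 126.5 tank-days.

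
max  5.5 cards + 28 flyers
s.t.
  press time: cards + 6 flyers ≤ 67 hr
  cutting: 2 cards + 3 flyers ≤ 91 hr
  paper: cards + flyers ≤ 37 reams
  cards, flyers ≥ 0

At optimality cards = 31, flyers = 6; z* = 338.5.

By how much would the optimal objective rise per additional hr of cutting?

Check each constraint at x*: press time 67/67 (tight); cutting 80/91 (slack 11); paper 37/37 (tight).
Slack constraints have shadow price 0 (complementary slackness).
From A_Bᵀ y = c: 1·y_press time + 1·y_paper = 5.5; 6·y_press time + 1·y_paper = 28.
Solving: y_press time = 4.5, y_paper = 1.
Shadow price of cutting = 0.

0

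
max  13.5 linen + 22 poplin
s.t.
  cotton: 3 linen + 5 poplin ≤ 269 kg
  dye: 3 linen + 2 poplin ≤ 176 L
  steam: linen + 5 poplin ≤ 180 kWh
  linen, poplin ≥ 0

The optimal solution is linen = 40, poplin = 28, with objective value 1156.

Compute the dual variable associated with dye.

3.5

Check each constraint at x*: cotton 260/269 (slack 9); dye 176/176 (tight); steam 180/180 (tight).
Since cotton is not tight, its dual is 0.
Dual feasibility on the basic columns requires 3·y_dye + 1·y_steam = 13.5, 2·y_dye + 5·y_steam = 22.
This yields shadow prices y_dye = 3.5, y_steam = 3.
Shadow price of dye = 3.5.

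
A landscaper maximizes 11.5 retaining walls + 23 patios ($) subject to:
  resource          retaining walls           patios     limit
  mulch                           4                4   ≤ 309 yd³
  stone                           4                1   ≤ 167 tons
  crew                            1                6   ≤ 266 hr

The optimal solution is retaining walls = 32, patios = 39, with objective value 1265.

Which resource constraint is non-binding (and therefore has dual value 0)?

mulch: 284/309 (slack 25)
stone: 167/167 (binding)
crew: 266/266 (binding)
By complementary slackness, a constraint with positive slack has shadow price 0 → mulch.

mulch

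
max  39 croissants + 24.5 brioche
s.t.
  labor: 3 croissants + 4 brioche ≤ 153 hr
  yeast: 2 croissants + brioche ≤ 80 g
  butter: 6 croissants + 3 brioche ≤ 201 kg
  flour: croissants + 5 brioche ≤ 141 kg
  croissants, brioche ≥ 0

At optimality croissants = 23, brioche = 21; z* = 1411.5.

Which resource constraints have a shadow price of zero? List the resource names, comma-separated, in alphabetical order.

flour, yeast

labor: 153/153 (binding)
yeast: 67/80 (slack 13)
butter: 201/201 (binding)
flour: 128/141 (slack 13)
By complementary slackness, a constraint with positive slack has shadow price 0 → flour, yeast.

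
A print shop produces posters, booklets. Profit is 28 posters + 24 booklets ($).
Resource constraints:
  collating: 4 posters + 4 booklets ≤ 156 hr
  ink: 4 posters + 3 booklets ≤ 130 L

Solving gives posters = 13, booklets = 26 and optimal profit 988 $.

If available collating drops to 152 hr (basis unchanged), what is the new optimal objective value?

976

Check each constraint at x*: collating 156/156 (tight); ink 130/130 (tight).
From A_Bᵀ y = c: 4·y_collating + 4·y_ink = 28; 4·y_collating + 3·y_ink = 24.
Solving: y_collating = 3, y_ink = 4.
Δz = y_collating·Δb = 3 × (-4) = -12, so new z* = 988 − 12 = 976.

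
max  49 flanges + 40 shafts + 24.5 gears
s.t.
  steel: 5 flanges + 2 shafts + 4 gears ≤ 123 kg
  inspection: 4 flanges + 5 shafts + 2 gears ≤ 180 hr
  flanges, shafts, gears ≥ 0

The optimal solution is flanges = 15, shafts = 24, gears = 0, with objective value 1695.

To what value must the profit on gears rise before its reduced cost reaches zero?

At the optimum: steel uses 123 of 123 (binding); inspection uses 180 of 180 (binding).
The binding rows give the dual system: 5·y_steel + 4·y_inspection = 49 and 2·y_steel + 5·y_inspection = 40.
Solving: y_steel = 5, y_inspection = 6.
gears enters the basis when its profit ≥ yᵀa₃ = 5·4 + 6·2 = 32.

32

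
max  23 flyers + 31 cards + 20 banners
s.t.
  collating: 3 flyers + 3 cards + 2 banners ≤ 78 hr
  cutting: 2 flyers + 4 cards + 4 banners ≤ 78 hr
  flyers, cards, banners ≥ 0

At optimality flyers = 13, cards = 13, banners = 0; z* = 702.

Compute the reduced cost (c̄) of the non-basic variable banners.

-6

Check each constraint at x*: collating 78/78 (tight); cutting 78/78 (tight).
Dual feasibility on the basic columns requires 3·y_collating + 2·y_cutting = 23, 3·y_collating + 4·y_cutting = 31.
This yields shadow prices y_collating = 5, y_cutting = 4.
Reduced cost of banners: c₃ − yᵀa₃ = 20 − (5·2 + 4·4) = 20 − 26 = -6.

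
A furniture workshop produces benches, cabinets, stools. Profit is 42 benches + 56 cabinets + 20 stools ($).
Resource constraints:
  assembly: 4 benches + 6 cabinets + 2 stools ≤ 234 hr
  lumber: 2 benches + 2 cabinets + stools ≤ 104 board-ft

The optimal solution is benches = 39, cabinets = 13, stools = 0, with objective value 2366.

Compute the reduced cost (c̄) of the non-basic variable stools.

Check each constraint at x*: assembly 234/234 (tight); lumber 104/104 (tight).
Dual feasibility on the basic columns requires 4·y_assembly + 2·y_lumber = 42, 6·y_assembly + 2·y_lumber = 56.
This yields shadow prices y_assembly = 7, y_lumber = 7.
Reduced cost of stools: c₃ − yᵀa₃ = 20 − (7·2 + 7·1) = 20 − 21 = -1.

-1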